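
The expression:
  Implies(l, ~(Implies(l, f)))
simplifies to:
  ~f | ~l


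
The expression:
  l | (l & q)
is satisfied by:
  {l: True}


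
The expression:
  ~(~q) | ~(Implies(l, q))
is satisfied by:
  {q: True, l: True}
  {q: True, l: False}
  {l: True, q: False}


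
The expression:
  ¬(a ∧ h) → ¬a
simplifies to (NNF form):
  h ∨ ¬a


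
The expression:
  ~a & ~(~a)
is never true.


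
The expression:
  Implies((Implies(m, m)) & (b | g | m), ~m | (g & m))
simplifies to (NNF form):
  g | ~m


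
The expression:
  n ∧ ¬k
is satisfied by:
  {n: True, k: False}


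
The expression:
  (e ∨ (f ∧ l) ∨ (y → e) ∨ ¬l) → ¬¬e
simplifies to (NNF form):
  e ∨ (l ∧ y ∧ ¬f)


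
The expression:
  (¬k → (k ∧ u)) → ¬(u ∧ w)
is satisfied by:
  {w: False, k: False, u: False}
  {u: True, w: False, k: False}
  {k: True, w: False, u: False}
  {u: True, k: True, w: False}
  {w: True, u: False, k: False}
  {u: True, w: True, k: False}
  {k: True, w: True, u: False}


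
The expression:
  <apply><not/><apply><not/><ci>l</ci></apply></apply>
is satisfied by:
  {l: True}


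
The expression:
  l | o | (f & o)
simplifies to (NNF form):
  l | o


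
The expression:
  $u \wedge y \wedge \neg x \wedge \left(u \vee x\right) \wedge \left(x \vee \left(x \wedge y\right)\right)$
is never true.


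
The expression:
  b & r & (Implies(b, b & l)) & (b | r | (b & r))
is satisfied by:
  {r: True, b: True, l: True}


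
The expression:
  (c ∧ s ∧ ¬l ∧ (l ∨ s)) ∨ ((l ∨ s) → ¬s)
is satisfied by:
  {c: True, s: False, l: False}
  {c: False, s: False, l: False}
  {l: True, c: True, s: False}
  {l: True, c: False, s: False}
  {s: True, c: True, l: False}


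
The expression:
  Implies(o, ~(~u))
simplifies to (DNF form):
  u | ~o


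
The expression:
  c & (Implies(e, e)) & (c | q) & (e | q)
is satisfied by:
  {c: True, q: True, e: True}
  {c: True, q: True, e: False}
  {c: True, e: True, q: False}


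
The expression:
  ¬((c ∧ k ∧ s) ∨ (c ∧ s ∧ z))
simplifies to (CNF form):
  (¬c ∨ ¬k ∨ ¬s) ∧ (¬c ∨ ¬s ∨ ¬z)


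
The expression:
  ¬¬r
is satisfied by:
  {r: True}


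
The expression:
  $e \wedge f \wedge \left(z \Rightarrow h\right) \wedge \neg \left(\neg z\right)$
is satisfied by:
  {h: True, z: True, e: True, f: True}


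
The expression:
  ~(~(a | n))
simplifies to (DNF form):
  a | n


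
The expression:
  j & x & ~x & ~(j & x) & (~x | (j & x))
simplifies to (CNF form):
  False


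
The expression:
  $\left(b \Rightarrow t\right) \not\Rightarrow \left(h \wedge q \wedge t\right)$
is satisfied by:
  {t: True, b: False, h: False, q: False}
  {q: True, t: True, b: False, h: False}
  {t: True, h: True, b: False, q: False}
  {t: True, b: True, h: False, q: False}
  {t: True, q: True, b: True, h: False}
  {t: True, h: True, b: True, q: False}
  {q: False, b: False, h: False, t: False}
  {q: True, b: False, h: False, t: False}
  {h: True, q: False, b: False, t: False}
  {q: True, h: True, b: False, t: False}


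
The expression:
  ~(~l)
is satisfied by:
  {l: True}


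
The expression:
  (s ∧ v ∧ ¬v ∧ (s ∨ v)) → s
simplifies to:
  True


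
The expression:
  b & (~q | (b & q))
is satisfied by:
  {b: True}


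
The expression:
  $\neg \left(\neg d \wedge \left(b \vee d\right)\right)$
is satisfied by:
  {d: True, b: False}
  {b: False, d: False}
  {b: True, d: True}


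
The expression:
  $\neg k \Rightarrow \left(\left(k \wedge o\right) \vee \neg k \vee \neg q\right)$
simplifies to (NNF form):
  $\text{True}$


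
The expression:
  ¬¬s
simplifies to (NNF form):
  s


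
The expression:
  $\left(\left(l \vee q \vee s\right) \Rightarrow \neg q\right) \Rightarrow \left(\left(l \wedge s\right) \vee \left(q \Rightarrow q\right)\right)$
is always true.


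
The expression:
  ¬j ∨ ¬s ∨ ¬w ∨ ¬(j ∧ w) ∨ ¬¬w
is always true.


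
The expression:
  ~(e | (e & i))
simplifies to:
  ~e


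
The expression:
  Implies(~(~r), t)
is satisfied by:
  {t: True, r: False}
  {r: False, t: False}
  {r: True, t: True}


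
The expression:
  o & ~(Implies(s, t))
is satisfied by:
  {s: True, o: True, t: False}


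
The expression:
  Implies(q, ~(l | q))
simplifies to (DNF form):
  ~q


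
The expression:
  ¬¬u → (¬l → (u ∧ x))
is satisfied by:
  {x: True, l: True, u: False}
  {x: True, u: False, l: False}
  {l: True, u: False, x: False}
  {l: False, u: False, x: False}
  {x: True, l: True, u: True}
  {x: True, u: True, l: False}
  {l: True, u: True, x: False}


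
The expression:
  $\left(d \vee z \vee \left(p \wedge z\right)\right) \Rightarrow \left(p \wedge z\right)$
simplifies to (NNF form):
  $\left(p \wedge z\right) \vee \left(\neg d \wedge \neg z\right)$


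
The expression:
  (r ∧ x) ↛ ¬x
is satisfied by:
  {r: True, x: True}


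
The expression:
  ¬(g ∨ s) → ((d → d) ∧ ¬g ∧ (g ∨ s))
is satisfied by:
  {g: True, s: True}
  {g: True, s: False}
  {s: True, g: False}


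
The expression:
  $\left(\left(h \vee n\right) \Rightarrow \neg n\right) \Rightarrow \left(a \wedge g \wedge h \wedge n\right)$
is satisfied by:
  {n: True}


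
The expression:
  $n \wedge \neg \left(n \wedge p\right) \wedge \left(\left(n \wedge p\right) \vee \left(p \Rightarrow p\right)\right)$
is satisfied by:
  {n: True, p: False}


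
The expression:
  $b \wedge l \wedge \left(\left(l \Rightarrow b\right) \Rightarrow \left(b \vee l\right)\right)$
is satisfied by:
  {b: True, l: True}


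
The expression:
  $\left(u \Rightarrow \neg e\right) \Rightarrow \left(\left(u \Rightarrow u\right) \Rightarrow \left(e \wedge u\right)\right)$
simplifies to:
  $e \wedge u$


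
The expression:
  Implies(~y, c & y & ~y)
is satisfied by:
  {y: True}


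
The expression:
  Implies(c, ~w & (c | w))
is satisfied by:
  {w: False, c: False}
  {c: True, w: False}
  {w: True, c: False}


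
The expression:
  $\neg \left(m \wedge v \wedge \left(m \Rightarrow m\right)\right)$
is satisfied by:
  {m: False, v: False}
  {v: True, m: False}
  {m: True, v: False}


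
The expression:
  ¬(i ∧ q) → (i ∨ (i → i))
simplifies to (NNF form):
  True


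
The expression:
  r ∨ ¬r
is always true.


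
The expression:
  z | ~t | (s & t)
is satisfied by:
  {z: True, s: True, t: False}
  {z: True, s: False, t: False}
  {s: True, z: False, t: False}
  {z: False, s: False, t: False}
  {z: True, t: True, s: True}
  {z: True, t: True, s: False}
  {t: True, s: True, z: False}


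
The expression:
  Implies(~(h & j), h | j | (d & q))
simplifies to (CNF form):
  (d | h | j) & (h | j | q)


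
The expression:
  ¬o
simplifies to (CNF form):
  ¬o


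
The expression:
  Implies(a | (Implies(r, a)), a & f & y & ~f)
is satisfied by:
  {r: True, a: False}


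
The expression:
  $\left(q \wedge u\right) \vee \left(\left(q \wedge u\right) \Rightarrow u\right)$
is always true.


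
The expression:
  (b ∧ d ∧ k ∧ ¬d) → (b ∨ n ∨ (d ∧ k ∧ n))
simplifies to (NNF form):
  True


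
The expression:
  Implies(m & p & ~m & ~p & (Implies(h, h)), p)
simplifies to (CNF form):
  True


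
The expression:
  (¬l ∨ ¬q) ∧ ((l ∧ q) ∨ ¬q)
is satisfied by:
  {q: False}


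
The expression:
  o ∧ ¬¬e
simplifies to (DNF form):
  e ∧ o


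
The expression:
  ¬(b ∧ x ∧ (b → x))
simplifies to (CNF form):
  ¬b ∨ ¬x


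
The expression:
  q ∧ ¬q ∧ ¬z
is never true.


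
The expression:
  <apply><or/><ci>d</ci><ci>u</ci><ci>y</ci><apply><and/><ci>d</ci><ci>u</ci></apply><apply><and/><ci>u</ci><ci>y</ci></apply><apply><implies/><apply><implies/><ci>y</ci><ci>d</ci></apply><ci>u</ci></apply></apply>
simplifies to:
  <apply><or/><ci>d</ci><ci>u</ci><ci>y</ci></apply>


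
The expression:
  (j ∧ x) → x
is always true.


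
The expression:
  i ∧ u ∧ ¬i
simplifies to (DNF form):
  False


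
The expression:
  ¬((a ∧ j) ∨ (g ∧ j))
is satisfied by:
  {a: False, j: False, g: False}
  {g: True, a: False, j: False}
  {a: True, g: False, j: False}
  {g: True, a: True, j: False}
  {j: True, g: False, a: False}


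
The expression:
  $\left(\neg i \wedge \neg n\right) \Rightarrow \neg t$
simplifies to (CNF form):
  $i \vee n \vee \neg t$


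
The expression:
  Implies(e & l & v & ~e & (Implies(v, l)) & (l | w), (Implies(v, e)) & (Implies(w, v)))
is always true.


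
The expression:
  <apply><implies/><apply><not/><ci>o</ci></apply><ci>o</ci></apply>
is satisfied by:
  {o: True}


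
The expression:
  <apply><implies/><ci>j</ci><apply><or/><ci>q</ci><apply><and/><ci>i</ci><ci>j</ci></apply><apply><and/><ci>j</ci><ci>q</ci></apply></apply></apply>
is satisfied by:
  {i: True, q: True, j: False}
  {i: True, q: False, j: False}
  {q: True, i: False, j: False}
  {i: False, q: False, j: False}
  {i: True, j: True, q: True}
  {i: True, j: True, q: False}
  {j: True, q: True, i: False}


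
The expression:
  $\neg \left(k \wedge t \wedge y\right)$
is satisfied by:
  {k: False, t: False, y: False}
  {y: True, k: False, t: False}
  {t: True, k: False, y: False}
  {y: True, t: True, k: False}
  {k: True, y: False, t: False}
  {y: True, k: True, t: False}
  {t: True, k: True, y: False}


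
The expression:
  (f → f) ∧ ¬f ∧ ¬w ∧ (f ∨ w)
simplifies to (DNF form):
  False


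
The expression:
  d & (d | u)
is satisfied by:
  {d: True}


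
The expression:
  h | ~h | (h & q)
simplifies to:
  True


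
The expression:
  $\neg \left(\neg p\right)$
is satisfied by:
  {p: True}


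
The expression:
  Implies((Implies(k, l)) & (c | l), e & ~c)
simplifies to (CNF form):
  (e | ~l) & (k | ~c) & (~c | ~l) & (e | k | ~c) & (e | k | ~l) & (e | ~c | ~l) & (k | ~c | ~l)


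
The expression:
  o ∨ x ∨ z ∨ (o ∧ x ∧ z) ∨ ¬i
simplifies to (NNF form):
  o ∨ x ∨ z ∨ ¬i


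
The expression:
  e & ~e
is never true.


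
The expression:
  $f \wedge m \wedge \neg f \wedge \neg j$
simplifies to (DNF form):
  $\text{False}$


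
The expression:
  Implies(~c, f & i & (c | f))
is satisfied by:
  {i: True, c: True, f: True}
  {i: True, c: True, f: False}
  {c: True, f: True, i: False}
  {c: True, f: False, i: False}
  {i: True, f: True, c: False}


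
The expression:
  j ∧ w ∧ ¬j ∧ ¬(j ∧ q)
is never true.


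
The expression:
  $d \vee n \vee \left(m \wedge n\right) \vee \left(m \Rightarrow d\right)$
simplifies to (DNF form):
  $d \vee n \vee \neg m$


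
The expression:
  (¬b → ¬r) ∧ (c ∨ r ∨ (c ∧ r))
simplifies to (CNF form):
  (b ∨ c) ∧ (b ∨ ¬r) ∧ (c ∨ r) ∧ (r ∨ ¬r)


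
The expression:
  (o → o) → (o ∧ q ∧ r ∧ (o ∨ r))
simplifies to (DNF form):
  o ∧ q ∧ r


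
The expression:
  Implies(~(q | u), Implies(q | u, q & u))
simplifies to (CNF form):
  True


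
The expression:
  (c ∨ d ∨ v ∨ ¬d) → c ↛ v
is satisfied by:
  {c: True, v: False}


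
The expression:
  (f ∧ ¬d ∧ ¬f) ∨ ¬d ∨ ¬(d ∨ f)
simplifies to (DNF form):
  ¬d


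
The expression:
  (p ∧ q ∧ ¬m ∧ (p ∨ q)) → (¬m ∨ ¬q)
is always true.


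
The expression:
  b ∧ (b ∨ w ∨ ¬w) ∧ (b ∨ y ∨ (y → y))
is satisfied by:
  {b: True}


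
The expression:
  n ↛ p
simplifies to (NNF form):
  n ∧ ¬p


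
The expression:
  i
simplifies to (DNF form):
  i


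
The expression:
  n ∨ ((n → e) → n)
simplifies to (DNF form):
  n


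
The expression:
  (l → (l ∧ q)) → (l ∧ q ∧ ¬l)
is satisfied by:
  {l: True, q: False}


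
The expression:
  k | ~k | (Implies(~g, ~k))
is always true.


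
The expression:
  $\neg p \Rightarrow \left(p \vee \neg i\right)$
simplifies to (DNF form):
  $p \vee \neg i$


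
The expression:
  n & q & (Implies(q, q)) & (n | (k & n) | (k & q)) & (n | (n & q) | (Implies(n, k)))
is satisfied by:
  {q: True, n: True}


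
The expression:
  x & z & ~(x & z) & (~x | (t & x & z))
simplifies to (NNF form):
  False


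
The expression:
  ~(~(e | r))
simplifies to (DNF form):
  e | r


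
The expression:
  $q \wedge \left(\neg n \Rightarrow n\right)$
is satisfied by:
  {q: True, n: True}


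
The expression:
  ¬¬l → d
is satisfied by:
  {d: True, l: False}
  {l: False, d: False}
  {l: True, d: True}


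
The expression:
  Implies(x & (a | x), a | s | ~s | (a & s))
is always true.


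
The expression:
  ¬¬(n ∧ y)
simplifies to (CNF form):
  n ∧ y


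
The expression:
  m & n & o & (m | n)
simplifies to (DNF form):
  m & n & o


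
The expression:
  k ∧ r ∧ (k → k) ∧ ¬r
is never true.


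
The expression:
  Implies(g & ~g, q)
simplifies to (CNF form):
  True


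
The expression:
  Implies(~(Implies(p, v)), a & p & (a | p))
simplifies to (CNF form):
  a | v | ~p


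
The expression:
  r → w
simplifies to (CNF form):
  w ∨ ¬r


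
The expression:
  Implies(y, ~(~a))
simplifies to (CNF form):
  a | ~y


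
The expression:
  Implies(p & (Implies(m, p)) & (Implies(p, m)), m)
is always true.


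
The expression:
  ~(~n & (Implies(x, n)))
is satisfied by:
  {n: True, x: True}
  {n: True, x: False}
  {x: True, n: False}


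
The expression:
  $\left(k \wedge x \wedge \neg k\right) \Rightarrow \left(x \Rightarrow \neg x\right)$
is always true.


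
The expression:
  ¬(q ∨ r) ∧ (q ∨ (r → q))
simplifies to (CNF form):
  ¬q ∧ ¬r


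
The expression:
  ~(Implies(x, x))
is never true.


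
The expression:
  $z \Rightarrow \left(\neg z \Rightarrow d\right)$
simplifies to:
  $\text{True}$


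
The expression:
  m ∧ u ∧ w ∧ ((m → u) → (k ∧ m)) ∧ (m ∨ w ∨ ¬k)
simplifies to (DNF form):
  k ∧ m ∧ u ∧ w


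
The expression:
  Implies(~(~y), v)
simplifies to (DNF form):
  v | ~y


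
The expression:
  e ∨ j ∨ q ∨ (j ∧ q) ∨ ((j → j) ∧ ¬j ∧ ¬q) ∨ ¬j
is always true.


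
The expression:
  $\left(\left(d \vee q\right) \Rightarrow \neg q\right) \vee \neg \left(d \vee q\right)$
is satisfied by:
  {q: False}


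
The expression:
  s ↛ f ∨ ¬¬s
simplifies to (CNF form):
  s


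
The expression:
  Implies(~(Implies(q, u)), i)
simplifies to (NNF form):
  i | u | ~q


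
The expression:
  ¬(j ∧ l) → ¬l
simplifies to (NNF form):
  j ∨ ¬l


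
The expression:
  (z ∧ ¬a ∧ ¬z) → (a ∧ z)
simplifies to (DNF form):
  True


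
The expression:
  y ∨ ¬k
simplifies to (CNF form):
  y ∨ ¬k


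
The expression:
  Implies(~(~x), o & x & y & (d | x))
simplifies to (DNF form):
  ~x | (o & y)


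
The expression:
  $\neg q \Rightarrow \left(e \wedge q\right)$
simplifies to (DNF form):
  $q$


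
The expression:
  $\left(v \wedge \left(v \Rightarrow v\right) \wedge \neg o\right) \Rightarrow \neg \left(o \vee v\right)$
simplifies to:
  $o \vee \neg v$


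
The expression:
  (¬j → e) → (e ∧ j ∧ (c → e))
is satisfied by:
  {j: False, e: False}
  {e: True, j: True}


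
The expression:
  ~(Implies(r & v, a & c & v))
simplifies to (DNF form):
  (r & v & ~a) | (r & v & ~c)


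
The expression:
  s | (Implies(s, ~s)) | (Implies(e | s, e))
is always true.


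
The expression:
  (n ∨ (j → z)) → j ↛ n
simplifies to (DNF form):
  j ∧ ¬n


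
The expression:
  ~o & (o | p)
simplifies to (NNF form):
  p & ~o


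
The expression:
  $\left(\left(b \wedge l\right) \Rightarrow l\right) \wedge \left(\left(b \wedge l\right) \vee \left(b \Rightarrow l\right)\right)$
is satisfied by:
  {l: True, b: False}
  {b: False, l: False}
  {b: True, l: True}


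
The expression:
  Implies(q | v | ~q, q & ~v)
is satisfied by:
  {q: True, v: False}


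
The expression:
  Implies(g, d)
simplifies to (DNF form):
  d | ~g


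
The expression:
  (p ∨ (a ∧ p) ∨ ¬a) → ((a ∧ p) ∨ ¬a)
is always true.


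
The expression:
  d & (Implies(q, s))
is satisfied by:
  {s: True, d: True, q: False}
  {d: True, q: False, s: False}
  {q: True, s: True, d: True}


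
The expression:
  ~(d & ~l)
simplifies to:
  l | ~d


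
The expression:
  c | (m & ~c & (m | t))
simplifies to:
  c | m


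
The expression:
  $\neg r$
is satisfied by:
  {r: False}


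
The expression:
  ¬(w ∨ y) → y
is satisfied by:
  {y: True, w: True}
  {y: True, w: False}
  {w: True, y: False}


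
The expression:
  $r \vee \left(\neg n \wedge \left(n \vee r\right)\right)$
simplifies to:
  $r$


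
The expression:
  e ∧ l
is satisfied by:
  {e: True, l: True}


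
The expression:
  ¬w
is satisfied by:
  {w: False}


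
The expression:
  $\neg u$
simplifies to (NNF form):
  $\neg u$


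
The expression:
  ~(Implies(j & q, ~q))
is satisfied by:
  {j: True, q: True}


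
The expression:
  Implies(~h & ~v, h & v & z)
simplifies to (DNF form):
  h | v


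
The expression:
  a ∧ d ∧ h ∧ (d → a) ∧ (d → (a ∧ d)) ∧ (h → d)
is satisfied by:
  {a: True, h: True, d: True}


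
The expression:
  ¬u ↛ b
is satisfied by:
  {b: True, u: False}
  {u: False, b: False}
  {u: True, b: True}


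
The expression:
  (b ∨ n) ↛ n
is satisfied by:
  {b: True, n: False}


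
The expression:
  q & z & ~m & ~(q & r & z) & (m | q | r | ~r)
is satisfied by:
  {z: True, q: True, r: False, m: False}


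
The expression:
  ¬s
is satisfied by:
  {s: False}


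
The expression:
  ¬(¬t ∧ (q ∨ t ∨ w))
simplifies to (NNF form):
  t ∨ (¬q ∧ ¬w)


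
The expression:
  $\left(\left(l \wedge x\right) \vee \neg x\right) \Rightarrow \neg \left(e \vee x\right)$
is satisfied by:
  {e: False, l: False, x: False}
  {x: True, e: False, l: False}
  {l: True, e: False, x: False}
  {x: True, e: True, l: False}


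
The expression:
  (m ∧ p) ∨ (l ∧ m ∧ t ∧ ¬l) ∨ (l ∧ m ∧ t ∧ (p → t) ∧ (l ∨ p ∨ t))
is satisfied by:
  {m: True, t: True, p: True, l: True}
  {m: True, t: True, p: True, l: False}
  {m: True, p: True, l: True, t: False}
  {m: True, p: True, l: False, t: False}
  {m: True, t: True, l: True, p: False}


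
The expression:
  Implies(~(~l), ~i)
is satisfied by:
  {l: False, i: False}
  {i: True, l: False}
  {l: True, i: False}


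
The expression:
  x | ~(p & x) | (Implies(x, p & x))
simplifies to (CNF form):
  True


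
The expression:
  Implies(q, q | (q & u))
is always true.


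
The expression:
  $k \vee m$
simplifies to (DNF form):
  $k \vee m$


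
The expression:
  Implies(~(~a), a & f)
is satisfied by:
  {f: True, a: False}
  {a: False, f: False}
  {a: True, f: True}


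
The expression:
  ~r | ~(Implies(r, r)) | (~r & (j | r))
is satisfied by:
  {r: False}


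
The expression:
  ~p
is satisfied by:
  {p: False}


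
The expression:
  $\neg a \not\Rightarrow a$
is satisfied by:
  {a: False}


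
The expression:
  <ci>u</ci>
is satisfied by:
  {u: True}


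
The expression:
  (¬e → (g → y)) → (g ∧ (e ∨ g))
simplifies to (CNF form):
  g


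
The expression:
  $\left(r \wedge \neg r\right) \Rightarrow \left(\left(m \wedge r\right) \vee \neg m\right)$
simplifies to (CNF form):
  $\text{True}$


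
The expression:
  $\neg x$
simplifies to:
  $\neg x$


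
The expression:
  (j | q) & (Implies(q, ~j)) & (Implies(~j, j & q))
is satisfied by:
  {j: True, q: False}


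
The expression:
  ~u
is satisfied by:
  {u: False}


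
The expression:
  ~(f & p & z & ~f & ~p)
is always true.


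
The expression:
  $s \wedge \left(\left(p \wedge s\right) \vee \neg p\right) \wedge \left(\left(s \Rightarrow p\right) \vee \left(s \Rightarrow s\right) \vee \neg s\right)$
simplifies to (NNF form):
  $s$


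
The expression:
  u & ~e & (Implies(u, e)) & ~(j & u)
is never true.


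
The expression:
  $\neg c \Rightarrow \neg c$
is always true.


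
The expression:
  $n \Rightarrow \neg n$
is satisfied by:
  {n: False}


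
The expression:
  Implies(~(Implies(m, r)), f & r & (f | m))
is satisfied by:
  {r: True, m: False}
  {m: False, r: False}
  {m: True, r: True}


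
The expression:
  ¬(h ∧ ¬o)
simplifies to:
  o ∨ ¬h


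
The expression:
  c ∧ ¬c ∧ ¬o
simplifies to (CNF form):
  False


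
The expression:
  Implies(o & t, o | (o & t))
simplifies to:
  True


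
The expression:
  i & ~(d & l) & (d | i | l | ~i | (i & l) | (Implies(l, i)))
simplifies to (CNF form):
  i & (~d | ~l)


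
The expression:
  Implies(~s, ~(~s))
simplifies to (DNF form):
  s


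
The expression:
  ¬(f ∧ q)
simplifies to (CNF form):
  ¬f ∨ ¬q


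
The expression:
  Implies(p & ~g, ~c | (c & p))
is always true.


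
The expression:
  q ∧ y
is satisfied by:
  {y: True, q: True}


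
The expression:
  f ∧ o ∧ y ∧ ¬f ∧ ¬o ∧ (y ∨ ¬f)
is never true.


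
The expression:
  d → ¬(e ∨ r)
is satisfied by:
  {e: False, d: False, r: False}
  {r: True, e: False, d: False}
  {e: True, r: False, d: False}
  {r: True, e: True, d: False}
  {d: True, r: False, e: False}


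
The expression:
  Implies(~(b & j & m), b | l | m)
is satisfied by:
  {b: True, m: True, l: True}
  {b: True, m: True, l: False}
  {b: True, l: True, m: False}
  {b: True, l: False, m: False}
  {m: True, l: True, b: False}
  {m: True, l: False, b: False}
  {l: True, m: False, b: False}


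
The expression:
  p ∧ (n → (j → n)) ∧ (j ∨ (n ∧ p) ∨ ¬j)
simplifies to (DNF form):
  p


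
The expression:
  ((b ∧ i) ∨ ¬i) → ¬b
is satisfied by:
  {b: False}


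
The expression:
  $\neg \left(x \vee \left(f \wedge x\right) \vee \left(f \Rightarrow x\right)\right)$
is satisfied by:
  {f: True, x: False}


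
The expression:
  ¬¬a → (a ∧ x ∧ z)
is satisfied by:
  {x: True, z: True, a: False}
  {x: True, z: False, a: False}
  {z: True, x: False, a: False}
  {x: False, z: False, a: False}
  {x: True, a: True, z: True}


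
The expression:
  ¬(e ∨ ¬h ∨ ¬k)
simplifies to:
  h ∧ k ∧ ¬e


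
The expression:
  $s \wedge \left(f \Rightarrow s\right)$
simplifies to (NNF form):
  $s$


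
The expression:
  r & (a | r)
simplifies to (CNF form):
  r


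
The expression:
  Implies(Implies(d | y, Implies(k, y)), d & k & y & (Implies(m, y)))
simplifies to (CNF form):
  d & k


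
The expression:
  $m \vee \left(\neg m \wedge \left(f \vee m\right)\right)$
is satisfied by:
  {m: True, f: True}
  {m: True, f: False}
  {f: True, m: False}


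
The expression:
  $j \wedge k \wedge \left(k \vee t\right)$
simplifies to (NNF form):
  $j \wedge k$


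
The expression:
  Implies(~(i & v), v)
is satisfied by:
  {v: True}


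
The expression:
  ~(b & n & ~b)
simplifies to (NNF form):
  True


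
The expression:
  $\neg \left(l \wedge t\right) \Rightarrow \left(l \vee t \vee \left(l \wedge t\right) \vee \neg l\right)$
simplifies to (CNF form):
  $\text{True}$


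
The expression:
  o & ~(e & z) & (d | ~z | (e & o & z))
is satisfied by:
  {d: True, o: True, e: False, z: False}
  {o: True, d: False, e: False, z: False}
  {d: True, o: True, e: True, z: False}
  {o: True, e: True, d: False, z: False}
  {z: True, o: True, d: True, e: False}


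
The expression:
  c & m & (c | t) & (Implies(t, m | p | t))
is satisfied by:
  {c: True, m: True}


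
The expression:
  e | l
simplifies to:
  e | l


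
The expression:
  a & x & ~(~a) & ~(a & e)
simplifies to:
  a & x & ~e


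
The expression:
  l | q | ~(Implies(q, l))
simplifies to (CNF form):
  l | q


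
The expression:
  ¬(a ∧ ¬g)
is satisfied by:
  {g: True, a: False}
  {a: False, g: False}
  {a: True, g: True}


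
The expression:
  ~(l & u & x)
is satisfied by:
  {l: False, u: False, x: False}
  {x: True, l: False, u: False}
  {u: True, l: False, x: False}
  {x: True, u: True, l: False}
  {l: True, x: False, u: False}
  {x: True, l: True, u: False}
  {u: True, l: True, x: False}


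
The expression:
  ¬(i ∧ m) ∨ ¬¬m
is always true.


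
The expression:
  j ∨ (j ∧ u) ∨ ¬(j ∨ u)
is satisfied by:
  {j: True, u: False}
  {u: False, j: False}
  {u: True, j: True}


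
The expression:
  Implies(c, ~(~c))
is always true.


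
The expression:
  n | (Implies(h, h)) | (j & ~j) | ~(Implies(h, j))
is always true.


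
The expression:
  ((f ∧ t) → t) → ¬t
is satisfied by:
  {t: False}


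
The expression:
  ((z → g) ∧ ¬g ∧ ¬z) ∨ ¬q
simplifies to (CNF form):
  (¬g ∨ ¬q) ∧ (¬q ∨ ¬z)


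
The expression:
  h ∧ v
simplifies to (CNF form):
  h ∧ v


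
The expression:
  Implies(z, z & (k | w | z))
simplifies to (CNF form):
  True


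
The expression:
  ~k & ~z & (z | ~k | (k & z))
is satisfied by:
  {z: False, k: False}


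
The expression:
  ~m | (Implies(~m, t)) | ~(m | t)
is always true.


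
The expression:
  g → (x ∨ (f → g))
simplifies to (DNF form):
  True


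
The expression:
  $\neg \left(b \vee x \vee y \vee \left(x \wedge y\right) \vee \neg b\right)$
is never true.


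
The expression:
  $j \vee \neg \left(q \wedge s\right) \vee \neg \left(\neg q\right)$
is always true.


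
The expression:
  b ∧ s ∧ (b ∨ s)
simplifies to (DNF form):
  b ∧ s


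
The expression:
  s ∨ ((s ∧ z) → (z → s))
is always true.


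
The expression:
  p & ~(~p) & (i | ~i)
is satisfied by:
  {p: True}


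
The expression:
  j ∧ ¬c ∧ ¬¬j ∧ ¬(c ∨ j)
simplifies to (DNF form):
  False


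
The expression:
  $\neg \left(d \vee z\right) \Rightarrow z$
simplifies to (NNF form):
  $d \vee z$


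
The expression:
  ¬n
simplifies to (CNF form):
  ¬n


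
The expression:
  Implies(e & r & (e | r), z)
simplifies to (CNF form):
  z | ~e | ~r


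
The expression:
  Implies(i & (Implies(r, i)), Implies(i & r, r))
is always true.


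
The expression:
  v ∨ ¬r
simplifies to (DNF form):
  v ∨ ¬r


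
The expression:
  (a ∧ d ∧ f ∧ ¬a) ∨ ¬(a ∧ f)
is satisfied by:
  {a: False, f: False}
  {f: True, a: False}
  {a: True, f: False}


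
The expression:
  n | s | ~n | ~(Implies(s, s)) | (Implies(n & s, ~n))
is always true.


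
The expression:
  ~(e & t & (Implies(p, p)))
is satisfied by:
  {e: False, t: False}
  {t: True, e: False}
  {e: True, t: False}


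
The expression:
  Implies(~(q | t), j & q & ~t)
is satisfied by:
  {t: True, q: True}
  {t: True, q: False}
  {q: True, t: False}


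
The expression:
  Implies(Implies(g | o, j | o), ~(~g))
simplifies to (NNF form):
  g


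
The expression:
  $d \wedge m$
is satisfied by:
  {m: True, d: True}


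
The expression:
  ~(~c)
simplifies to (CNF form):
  c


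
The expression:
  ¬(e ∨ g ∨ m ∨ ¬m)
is never true.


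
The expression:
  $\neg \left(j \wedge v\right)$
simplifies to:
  $\neg j \vee \neg v$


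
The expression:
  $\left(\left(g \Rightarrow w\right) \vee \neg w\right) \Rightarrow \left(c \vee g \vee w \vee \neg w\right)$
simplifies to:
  $\text{True}$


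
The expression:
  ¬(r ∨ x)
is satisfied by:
  {x: False, r: False}


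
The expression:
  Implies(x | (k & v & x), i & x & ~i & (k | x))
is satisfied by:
  {x: False}


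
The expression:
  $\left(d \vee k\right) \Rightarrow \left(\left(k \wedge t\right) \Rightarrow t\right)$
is always true.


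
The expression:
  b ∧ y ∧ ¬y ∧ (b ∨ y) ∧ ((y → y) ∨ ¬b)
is never true.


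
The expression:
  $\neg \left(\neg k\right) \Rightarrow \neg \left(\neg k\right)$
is always true.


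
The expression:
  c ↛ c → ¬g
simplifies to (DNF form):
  True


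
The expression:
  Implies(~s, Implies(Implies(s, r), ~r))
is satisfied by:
  {s: True, r: False}
  {r: False, s: False}
  {r: True, s: True}


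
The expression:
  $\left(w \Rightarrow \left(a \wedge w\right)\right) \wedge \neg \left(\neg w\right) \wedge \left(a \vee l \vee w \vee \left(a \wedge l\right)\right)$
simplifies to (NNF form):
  $a \wedge w$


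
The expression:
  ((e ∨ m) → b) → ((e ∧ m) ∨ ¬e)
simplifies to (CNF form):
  m ∨ ¬b ∨ ¬e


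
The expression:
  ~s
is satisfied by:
  {s: False}


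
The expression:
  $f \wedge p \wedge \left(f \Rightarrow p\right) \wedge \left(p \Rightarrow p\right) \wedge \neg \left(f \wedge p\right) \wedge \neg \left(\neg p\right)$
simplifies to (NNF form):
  $\text{False}$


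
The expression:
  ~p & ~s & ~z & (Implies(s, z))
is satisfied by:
  {p: False, z: False, s: False}


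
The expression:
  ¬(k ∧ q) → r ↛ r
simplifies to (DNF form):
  k ∧ q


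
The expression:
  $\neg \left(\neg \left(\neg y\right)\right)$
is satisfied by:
  {y: False}


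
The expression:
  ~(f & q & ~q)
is always true.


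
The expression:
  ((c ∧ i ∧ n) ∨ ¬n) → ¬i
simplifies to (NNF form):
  (n ∧ ¬c) ∨ ¬i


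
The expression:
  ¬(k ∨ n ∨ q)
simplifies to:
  ¬k ∧ ¬n ∧ ¬q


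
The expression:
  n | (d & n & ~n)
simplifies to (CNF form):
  n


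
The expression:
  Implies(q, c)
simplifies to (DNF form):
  c | ~q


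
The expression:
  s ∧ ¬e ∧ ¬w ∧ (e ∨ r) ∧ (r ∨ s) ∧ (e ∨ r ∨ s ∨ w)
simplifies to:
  r ∧ s ∧ ¬e ∧ ¬w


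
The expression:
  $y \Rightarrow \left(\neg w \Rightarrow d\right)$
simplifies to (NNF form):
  $d \vee w \vee \neg y$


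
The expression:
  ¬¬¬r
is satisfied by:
  {r: False}


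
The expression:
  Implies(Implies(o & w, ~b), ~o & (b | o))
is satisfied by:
  {w: True, b: True, o: False}
  {b: True, o: False, w: False}
  {o: True, w: True, b: True}


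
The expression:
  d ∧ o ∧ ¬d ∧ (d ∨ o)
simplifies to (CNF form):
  False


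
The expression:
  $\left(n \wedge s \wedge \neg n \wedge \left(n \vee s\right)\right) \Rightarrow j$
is always true.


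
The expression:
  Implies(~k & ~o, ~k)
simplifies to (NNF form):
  True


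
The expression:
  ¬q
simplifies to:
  ¬q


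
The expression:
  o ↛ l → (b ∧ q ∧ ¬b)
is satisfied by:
  {l: True, o: False}
  {o: False, l: False}
  {o: True, l: True}


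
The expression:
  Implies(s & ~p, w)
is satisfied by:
  {p: True, w: True, s: False}
  {p: True, s: False, w: False}
  {w: True, s: False, p: False}
  {w: False, s: False, p: False}
  {p: True, w: True, s: True}
  {p: True, s: True, w: False}
  {w: True, s: True, p: False}


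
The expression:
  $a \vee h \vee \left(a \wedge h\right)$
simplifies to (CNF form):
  $a \vee h$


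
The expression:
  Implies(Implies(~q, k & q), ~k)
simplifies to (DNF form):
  ~k | ~q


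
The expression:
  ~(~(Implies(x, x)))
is always true.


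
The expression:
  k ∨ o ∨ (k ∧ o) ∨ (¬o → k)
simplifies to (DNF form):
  k ∨ o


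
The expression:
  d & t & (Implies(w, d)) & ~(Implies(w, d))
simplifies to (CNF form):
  False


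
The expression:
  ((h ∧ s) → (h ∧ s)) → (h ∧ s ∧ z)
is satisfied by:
  {h: True, z: True, s: True}


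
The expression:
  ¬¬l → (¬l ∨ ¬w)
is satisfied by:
  {l: False, w: False}
  {w: True, l: False}
  {l: True, w: False}


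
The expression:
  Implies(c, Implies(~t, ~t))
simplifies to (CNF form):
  True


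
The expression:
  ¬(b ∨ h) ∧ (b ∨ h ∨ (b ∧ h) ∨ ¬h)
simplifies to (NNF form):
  ¬b ∧ ¬h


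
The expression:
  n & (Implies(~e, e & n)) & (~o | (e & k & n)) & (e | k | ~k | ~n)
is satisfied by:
  {e: True, n: True, k: True, o: False}
  {e: True, n: True, o: False, k: False}
  {e: True, n: True, k: True, o: True}


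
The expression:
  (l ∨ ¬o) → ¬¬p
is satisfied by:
  {p: True, o: True, l: False}
  {p: True, o: False, l: False}
  {p: True, l: True, o: True}
  {p: True, l: True, o: False}
  {o: True, l: False, p: False}


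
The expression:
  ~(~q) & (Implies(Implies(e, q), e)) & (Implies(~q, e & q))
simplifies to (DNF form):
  e & q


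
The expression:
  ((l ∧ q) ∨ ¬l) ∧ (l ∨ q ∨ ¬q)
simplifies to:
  q ∨ ¬l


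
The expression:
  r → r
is always true.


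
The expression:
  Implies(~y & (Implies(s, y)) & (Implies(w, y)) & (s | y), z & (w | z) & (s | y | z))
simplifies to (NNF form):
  True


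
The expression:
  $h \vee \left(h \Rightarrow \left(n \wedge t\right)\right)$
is always true.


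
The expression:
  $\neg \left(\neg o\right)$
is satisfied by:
  {o: True}


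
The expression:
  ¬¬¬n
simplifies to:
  ¬n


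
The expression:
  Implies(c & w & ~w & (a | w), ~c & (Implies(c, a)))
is always true.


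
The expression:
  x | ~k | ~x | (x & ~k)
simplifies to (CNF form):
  True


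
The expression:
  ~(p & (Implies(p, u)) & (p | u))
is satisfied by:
  {p: False, u: False}
  {u: True, p: False}
  {p: True, u: False}


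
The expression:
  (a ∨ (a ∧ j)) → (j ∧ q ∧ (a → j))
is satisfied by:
  {j: True, q: True, a: False}
  {j: True, q: False, a: False}
  {q: True, j: False, a: False}
  {j: False, q: False, a: False}
  {a: True, j: True, q: True}


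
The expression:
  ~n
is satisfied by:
  {n: False}


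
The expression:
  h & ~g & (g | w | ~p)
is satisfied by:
  {h: True, w: True, g: False, p: False}
  {h: True, g: False, p: False, w: False}
  {h: True, w: True, p: True, g: False}


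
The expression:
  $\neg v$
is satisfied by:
  {v: False}


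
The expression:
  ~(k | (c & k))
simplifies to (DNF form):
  ~k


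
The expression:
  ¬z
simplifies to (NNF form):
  ¬z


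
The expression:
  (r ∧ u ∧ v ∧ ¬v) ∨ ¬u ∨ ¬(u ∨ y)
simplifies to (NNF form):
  ¬u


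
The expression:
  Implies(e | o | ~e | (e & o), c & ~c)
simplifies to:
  False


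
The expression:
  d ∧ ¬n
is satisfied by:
  {d: True, n: False}


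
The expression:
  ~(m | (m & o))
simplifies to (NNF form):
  ~m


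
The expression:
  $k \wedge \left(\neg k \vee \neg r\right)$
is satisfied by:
  {k: True, r: False}


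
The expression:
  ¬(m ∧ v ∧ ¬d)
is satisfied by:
  {d: True, m: False, v: False}
  {m: False, v: False, d: False}
  {v: True, d: True, m: False}
  {v: True, m: False, d: False}
  {d: True, m: True, v: False}
  {m: True, d: False, v: False}
  {v: True, m: True, d: True}


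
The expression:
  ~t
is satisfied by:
  {t: False}


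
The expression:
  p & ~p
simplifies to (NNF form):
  False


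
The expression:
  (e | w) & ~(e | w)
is never true.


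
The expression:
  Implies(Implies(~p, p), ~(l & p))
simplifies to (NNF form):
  ~l | ~p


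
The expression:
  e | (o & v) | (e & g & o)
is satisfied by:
  {v: True, e: True, o: True}
  {v: True, e: True, o: False}
  {e: True, o: True, v: False}
  {e: True, o: False, v: False}
  {v: True, o: True, e: False}


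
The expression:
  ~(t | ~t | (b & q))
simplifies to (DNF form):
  False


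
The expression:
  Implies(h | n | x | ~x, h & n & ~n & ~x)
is never true.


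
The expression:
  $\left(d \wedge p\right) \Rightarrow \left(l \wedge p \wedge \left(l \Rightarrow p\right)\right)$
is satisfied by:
  {l: True, p: False, d: False}
  {p: False, d: False, l: False}
  {d: True, l: True, p: False}
  {d: True, p: False, l: False}
  {l: True, p: True, d: False}
  {p: True, l: False, d: False}
  {d: True, p: True, l: True}


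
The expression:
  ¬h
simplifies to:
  ¬h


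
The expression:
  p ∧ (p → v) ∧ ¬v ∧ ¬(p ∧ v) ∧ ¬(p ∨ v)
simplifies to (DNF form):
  False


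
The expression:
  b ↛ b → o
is always true.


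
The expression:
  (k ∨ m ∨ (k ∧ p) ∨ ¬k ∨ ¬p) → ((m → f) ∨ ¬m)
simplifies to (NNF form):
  f ∨ ¬m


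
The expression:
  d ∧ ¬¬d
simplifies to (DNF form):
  d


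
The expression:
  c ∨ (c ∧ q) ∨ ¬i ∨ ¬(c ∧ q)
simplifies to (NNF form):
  True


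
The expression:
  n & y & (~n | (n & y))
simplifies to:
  n & y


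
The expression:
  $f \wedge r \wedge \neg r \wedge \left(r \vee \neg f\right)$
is never true.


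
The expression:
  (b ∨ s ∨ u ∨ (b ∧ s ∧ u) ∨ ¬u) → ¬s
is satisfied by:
  {s: False}


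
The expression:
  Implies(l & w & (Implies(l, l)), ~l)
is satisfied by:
  {l: False, w: False}
  {w: True, l: False}
  {l: True, w: False}


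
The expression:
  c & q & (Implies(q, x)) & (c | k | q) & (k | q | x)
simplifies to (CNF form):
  c & q & x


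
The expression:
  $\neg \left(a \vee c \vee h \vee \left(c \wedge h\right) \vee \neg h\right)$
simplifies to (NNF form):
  $\text{False}$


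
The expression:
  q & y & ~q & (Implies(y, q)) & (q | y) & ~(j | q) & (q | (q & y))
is never true.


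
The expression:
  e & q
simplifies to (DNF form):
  e & q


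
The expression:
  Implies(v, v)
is always true.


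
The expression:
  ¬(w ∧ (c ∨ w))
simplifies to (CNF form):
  ¬w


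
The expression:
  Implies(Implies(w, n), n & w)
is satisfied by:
  {w: True}


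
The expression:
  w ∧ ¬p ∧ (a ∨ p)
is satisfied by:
  {a: True, w: True, p: False}


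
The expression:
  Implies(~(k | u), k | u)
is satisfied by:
  {k: True, u: True}
  {k: True, u: False}
  {u: True, k: False}


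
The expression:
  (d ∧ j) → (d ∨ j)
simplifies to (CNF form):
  True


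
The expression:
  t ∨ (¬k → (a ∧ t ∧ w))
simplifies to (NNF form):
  k ∨ t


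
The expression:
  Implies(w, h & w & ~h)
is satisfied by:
  {w: False}


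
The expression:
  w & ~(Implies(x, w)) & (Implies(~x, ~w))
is never true.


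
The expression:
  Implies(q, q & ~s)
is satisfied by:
  {s: False, q: False}
  {q: True, s: False}
  {s: True, q: False}


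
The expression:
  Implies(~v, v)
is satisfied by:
  {v: True}


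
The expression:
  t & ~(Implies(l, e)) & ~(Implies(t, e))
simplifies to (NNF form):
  l & t & ~e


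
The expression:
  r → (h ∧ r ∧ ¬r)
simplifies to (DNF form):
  ¬r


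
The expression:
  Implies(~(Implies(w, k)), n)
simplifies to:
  k | n | ~w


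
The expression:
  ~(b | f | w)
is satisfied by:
  {w: False, f: False, b: False}
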